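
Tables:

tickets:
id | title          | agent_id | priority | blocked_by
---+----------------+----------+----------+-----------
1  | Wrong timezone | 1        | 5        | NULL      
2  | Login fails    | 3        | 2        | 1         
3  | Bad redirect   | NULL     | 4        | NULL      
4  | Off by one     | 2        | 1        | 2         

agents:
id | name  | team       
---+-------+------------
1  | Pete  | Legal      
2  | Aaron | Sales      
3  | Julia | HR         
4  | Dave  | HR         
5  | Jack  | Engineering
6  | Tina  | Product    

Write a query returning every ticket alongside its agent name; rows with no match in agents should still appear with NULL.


LEFT JOIN keeps every row from tickets (the left table); where agent_id has no match in agents, the agent columns become NULL. Walk through each ticket:
  - ticket 1 (Wrong timezone): agent_id=1 -> matches Pete
  - ticket 2 (Login fails): agent_id=3 -> matches Julia
  - ticket 3 (Bad redirect): agent_id=NULL, no match -> kept with NULL
  - ticket 4 (Off by one): agent_id=2 -> matches Aaron
All 4 rows appear; 1 has NULL agent.

SQL:
SELECT a.title, b.name AS agent
FROM tickets a
LEFT JOIN agents b ON a.agent_id = b.id

Result:
title          | agent
---------------+------
Wrong timezone | Pete 
Login fails    | Julia
Bad redirect   | NULL 
Off by one     | Aaron


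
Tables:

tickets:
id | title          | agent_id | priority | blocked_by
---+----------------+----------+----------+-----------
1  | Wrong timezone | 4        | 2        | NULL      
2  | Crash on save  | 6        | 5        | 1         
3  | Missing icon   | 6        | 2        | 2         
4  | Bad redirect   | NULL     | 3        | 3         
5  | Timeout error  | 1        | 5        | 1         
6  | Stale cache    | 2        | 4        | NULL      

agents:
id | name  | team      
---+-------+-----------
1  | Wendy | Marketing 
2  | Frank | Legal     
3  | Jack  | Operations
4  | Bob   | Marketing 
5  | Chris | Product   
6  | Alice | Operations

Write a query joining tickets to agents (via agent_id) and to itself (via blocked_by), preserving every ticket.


Two LEFT JOINs from the same base table tickets: one to agents via agent_id, one to tickets itself via blocked_by. Both are LEFT so every ticket is preserved.
Match against agents:
  - ticket 1 (Wrong timezone): agent_id=4 -> matches Bob
  - ticket 2 (Crash on save): agent_id=6 -> matches Alice
  - ticket 3 (Missing icon): agent_id=6 -> matches Alice
  - ticket 4 (Bad redirect): agent_id=NULL, no match -> kept with NULL
  - ticket 5 (Timeout error): agent_id=1 -> matches Wendy
  - ticket 6 (Stale cache): agent_id=2 -> matches Frank
Match against tickets (self):
  - ticket 1 (Wrong timezone): blocked_by=NULL -> NULL
  - ticket 2 (Crash on save): blocked_by=1 -> Wrong timezone
  - ticket 3 (Missing icon): blocked_by=2 -> Crash on save
  - ticket 4 (Bad redirect): blocked_by=3 -> Missing icon
  - ticket 5 (Timeout error): blocked_by=1 -> Wrong timezone
  - ticket 6 (Stale cache): blocked_by=NULL -> NULL

SQL:
SELECT a.title, b.name AS agent, c.title AS blocked_by
FROM tickets a
LEFT JOIN agents b ON a.agent_id = b.id
LEFT JOIN tickets c ON a.blocked_by = c.id

Result:
title          | agent | blocked_by    
---------------+-------+---------------
Wrong timezone | Bob   | NULL          
Crash on save  | Alice | Wrong timezone
Missing icon   | Alice | Crash on save 
Bad redirect   | NULL  | Missing icon  
Timeout error  | Wendy | Wrong timezone
Stale cache    | Frank | NULL          


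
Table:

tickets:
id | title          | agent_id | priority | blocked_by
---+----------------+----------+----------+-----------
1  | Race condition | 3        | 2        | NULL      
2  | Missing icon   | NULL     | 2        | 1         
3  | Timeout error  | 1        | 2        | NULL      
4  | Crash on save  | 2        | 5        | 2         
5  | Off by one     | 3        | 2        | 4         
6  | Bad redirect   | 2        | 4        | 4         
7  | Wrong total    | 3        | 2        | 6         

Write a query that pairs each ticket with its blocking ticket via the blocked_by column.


This is a self-join: tickets is joined to a second copy of itself, matching each row's blocked_by to another row's id. Use LEFT JOIN so rows with blocked_by=NULL are kept.
  - ticket 1 (Race condition): blocked_by=NULL -> NULL
  - ticket 2 (Missing icon): blocked_by=1 -> Race condition
  - ticket 3 (Timeout error): blocked_by=NULL -> NULL
  - ticket 4 (Crash on save): blocked_by=2 -> Missing icon
  - ticket 5 (Off by one): blocked_by=4 -> Crash on save
  - ticket 6 (Bad redirect): blocked_by=4 -> Crash on save
  - ticket 7 (Wrong total): blocked_by=6 -> Bad redirect

SQL:
SELECT a.title AS item, b.title AS blocked_by
FROM tickets a
LEFT JOIN tickets b ON a.blocked_by = b.id

Result:
item           | blocked_by    
---------------+---------------
Race condition | NULL          
Missing icon   | Race condition
Timeout error  | NULL          
Crash on save  | Missing icon  
Off by one     | Crash on save 
Bad redirect   | Crash on save 
Wrong total    | Bad redirect  


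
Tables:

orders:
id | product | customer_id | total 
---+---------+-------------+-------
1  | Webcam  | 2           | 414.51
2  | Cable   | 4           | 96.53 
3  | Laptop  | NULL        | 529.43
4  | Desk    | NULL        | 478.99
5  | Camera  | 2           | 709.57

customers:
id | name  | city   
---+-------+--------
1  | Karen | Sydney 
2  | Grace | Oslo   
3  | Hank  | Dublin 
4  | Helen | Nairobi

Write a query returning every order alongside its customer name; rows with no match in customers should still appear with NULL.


LEFT JOIN keeps every row from orders (the left table); where customer_id has no match in customers, the customer columns become NULL. Walk through each order:
  - order 1 (Webcam): customer_id=2 -> matches Grace
  - order 2 (Cable): customer_id=4 -> matches Helen
  - order 3 (Laptop): customer_id=NULL, no match -> kept with NULL
  - order 4 (Desk): customer_id=NULL, no match -> kept with NULL
  - order 5 (Camera): customer_id=2 -> matches Grace
All 5 rows appear; 2 have NULL customer.

SQL:
SELECT a.product, b.name AS customer
FROM orders a
LEFT JOIN customers b ON a.customer_id = b.id

Result:
product | customer
--------+---------
Webcam  | Grace   
Cable   | Helen   
Laptop  | NULL    
Desk    | NULL    
Camera  | Grace   


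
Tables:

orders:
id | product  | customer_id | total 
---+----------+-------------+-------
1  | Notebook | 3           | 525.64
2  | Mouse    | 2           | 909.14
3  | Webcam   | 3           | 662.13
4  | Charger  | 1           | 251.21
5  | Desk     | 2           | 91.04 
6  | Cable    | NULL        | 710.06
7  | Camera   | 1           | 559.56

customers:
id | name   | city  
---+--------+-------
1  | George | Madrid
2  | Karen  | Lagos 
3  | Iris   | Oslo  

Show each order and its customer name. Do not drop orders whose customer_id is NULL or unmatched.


LEFT JOIN keeps every row from orders (the left table); where customer_id has no match in customers, the customer columns become NULL. Walk through each order:
  - order 1 (Notebook): customer_id=3 -> matches Iris
  - order 2 (Mouse): customer_id=2 -> matches Karen
  - order 3 (Webcam): customer_id=3 -> matches Iris
  - order 4 (Charger): customer_id=1 -> matches George
  - order 5 (Desk): customer_id=2 -> matches Karen
  - order 6 (Cable): customer_id=NULL, no match -> kept with NULL
  - order 7 (Camera): customer_id=1 -> matches George
All 7 rows appear; 1 has NULL customer.

SQL:
SELECT a.product, b.name AS customer
FROM orders a
LEFT JOIN customers b ON a.customer_id = b.id

Result:
product  | customer
---------+---------
Notebook | Iris    
Mouse    | Karen   
Webcam   | Iris    
Charger  | George  
Desk     | Karen   
Cable    | NULL    
Camera   | George  


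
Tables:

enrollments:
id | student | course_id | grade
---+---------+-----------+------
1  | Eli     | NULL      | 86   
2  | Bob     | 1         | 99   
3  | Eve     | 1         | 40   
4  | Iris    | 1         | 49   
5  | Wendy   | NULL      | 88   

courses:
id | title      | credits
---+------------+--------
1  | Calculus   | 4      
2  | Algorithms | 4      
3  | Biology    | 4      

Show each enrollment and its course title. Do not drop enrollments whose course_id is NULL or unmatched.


LEFT JOIN keeps every row from enrollments (the left table); where course_id has no match in courses, the course columns become NULL. Walk through each enrollment:
  - enrollment 1 (Eli): course_id=NULL, no match -> kept with NULL
  - enrollment 2 (Bob): course_id=1 -> matches Calculus
  - enrollment 3 (Eve): course_id=1 -> matches Calculus
  - enrollment 4 (Iris): course_id=1 -> matches Calculus
  - enrollment 5 (Wendy): course_id=NULL, no match -> kept with NULL
All 5 rows appear; 2 have NULL course.

SQL:
SELECT a.student, b.title AS course
FROM enrollments a
LEFT JOIN courses b ON a.course_id = b.id

Result:
student | course  
--------+---------
Eli     | NULL    
Bob     | Calculus
Eve     | Calculus
Iris    | Calculus
Wendy   | NULL    


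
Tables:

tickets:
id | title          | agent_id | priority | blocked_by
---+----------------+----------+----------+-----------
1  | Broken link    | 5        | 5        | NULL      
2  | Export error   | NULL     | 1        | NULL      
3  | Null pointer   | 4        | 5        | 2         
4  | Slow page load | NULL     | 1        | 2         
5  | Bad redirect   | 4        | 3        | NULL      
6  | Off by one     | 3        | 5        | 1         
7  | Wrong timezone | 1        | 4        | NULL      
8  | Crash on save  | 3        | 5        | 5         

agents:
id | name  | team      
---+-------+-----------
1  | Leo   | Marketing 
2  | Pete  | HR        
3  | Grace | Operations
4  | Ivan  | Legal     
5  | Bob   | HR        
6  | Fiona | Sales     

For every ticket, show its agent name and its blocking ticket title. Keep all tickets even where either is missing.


Two LEFT JOINs from the same base table tickets: one to agents via agent_id, one to tickets itself via blocked_by. Both are LEFT so every ticket is preserved.
Match against agents:
  - ticket 1 (Broken link): agent_id=5 -> matches Bob
  - ticket 2 (Export error): agent_id=NULL, no match -> kept with NULL
  - ticket 3 (Null pointer): agent_id=4 -> matches Ivan
  - ticket 4 (Slow page load): agent_id=NULL, no match -> kept with NULL
  - ticket 5 (Bad redirect): agent_id=4 -> matches Ivan
  - ticket 6 (Off by one): agent_id=3 -> matches Grace
  - ticket 7 (Wrong timezone): agent_id=1 -> matches Leo
  - ticket 8 (Crash on save): agent_id=3 -> matches Grace
Match against tickets (self):
  - ticket 1 (Broken link): blocked_by=NULL -> NULL
  - ticket 2 (Export error): blocked_by=NULL -> NULL
  - ticket 3 (Null pointer): blocked_by=2 -> Export error
  - ticket 4 (Slow page load): blocked_by=2 -> Export error
  - ticket 5 (Bad redirect): blocked_by=NULL -> NULL
  - ticket 6 (Off by one): blocked_by=1 -> Broken link
  - ticket 7 (Wrong timezone): blocked_by=NULL -> NULL
  - ticket 8 (Crash on save): blocked_by=5 -> Bad redirect

SQL:
SELECT a.title, b.name AS agent, c.title AS blocked_by
FROM tickets a
LEFT JOIN agents b ON a.agent_id = b.id
LEFT JOIN tickets c ON a.blocked_by = c.id

Result:
title          | agent | blocked_by  
---------------+-------+-------------
Broken link    | Bob   | NULL        
Export error   | NULL  | NULL        
Null pointer   | Ivan  | Export error
Slow page load | NULL  | Export error
Bad redirect   | Ivan  | NULL        
Off by one     | Grace | Broken link 
Wrong timezone | Leo   | NULL        
Crash on save  | Grace | Bad redirect


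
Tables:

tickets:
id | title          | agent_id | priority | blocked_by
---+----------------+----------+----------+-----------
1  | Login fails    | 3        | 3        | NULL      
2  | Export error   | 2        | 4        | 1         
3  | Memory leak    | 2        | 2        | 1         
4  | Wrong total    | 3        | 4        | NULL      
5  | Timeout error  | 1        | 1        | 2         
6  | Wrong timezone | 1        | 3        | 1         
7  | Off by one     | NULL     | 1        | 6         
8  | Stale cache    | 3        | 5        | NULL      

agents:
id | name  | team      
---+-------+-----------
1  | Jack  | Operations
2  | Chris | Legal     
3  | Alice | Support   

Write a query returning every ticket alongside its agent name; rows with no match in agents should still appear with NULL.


LEFT JOIN keeps every row from tickets (the left table); where agent_id has no match in agents, the agent columns become NULL. Walk through each ticket:
  - ticket 1 (Login fails): agent_id=3 -> matches Alice
  - ticket 2 (Export error): agent_id=2 -> matches Chris
  - ticket 3 (Memory leak): agent_id=2 -> matches Chris
  - ticket 4 (Wrong total): agent_id=3 -> matches Alice
  - ticket 5 (Timeout error): agent_id=1 -> matches Jack
  - ticket 6 (Wrong timezone): agent_id=1 -> matches Jack
  - ticket 7 (Off by one): agent_id=NULL, no match -> kept with NULL
  - ticket 8 (Stale cache): agent_id=3 -> matches Alice
All 8 rows appear; 1 has NULL agent.

SQL:
SELECT a.title, b.name AS agent
FROM tickets a
LEFT JOIN agents b ON a.agent_id = b.id

Result:
title          | agent
---------------+------
Login fails    | Alice
Export error   | Chris
Memory leak    | Chris
Wrong total    | Alice
Timeout error  | Jack 
Wrong timezone | Jack 
Off by one     | NULL 
Stale cache    | Alice


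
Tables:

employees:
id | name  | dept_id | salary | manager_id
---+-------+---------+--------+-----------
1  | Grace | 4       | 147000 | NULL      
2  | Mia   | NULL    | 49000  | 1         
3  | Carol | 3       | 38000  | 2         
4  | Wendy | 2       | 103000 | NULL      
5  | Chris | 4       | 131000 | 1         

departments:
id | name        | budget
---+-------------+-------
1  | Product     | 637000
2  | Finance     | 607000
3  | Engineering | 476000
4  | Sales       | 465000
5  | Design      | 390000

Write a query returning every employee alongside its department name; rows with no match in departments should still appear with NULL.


LEFT JOIN keeps every row from employees (the left table); where dept_id has no match in departments, the department columns become NULL. Walk through each employee:
  - employee 1 (Grace): dept_id=4 -> matches Sales
  - employee 2 (Mia): dept_id=NULL, no match -> kept with NULL
  - employee 3 (Carol): dept_id=3 -> matches Engineering
  - employee 4 (Wendy): dept_id=2 -> matches Finance
  - employee 5 (Chris): dept_id=4 -> matches Sales
All 5 rows appear; 1 has NULL department.

SQL:
SELECT a.name, b.name AS department
FROM employees a
LEFT JOIN departments b ON a.dept_id = b.id

Result:
name  | department 
------+------------
Grace | Sales      
Mia   | NULL       
Carol | Engineering
Wendy | Finance    
Chris | Sales      


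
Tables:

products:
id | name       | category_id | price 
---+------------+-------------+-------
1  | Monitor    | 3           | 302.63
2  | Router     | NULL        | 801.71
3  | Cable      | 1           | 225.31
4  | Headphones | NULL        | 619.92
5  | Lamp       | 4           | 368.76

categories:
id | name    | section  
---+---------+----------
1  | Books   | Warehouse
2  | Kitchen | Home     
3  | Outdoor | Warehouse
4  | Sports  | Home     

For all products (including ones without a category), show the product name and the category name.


LEFT JOIN keeps every row from products (the left table); where category_id has no match in categories, the category columns become NULL. Walk through each product:
  - product 1 (Monitor): category_id=3 -> matches Outdoor
  - product 2 (Router): category_id=NULL, no match -> kept with NULL
  - product 3 (Cable): category_id=1 -> matches Books
  - product 4 (Headphones): category_id=NULL, no match -> kept with NULL
  - product 5 (Lamp): category_id=4 -> matches Sports
All 5 rows appear; 2 have NULL category.

SQL:
SELECT a.name, b.name AS category
FROM products a
LEFT JOIN categories b ON a.category_id = b.id

Result:
name       | category
-----------+---------
Monitor    | Outdoor 
Router     | NULL    
Cable      | Books   
Headphones | NULL    
Lamp       | Sports  


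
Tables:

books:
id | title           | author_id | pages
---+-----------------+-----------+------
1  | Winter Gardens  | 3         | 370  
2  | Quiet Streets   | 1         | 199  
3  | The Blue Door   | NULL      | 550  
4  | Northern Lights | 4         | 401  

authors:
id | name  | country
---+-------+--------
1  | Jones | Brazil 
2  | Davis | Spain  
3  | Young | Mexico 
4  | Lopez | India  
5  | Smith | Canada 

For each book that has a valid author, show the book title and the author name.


INNER JOIN keeps only books rows whose author_id matches an id in authors. Walk through each book:
  - book 1 (Winter Gardens): author_id=3 -> matches Young
  - book 2 (Quiet Streets): author_id=1 -> matches Jones
  - book 3 (The Blue Door): author_id=NULL, no match -> dropped
  - book 4 (Northern Lights): author_id=4 -> matches Lopez
So 1 of 4 rows is dropped.

SQL:
SELECT a.title, b.name AS author
FROM books a
INNER JOIN authors b ON a.author_id = b.id

Result:
title           | author
----------------+-------
Winter Gardens  | Young 
Quiet Streets   | Jones 
Northern Lights | Lopez 


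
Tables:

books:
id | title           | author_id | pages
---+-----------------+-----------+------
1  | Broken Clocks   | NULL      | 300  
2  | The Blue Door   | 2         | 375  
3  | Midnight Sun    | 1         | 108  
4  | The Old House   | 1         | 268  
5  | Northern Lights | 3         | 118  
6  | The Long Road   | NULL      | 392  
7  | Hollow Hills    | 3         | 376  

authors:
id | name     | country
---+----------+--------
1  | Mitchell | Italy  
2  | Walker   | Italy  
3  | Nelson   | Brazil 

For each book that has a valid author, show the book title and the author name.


INNER JOIN keeps only books rows whose author_id matches an id in authors. Walk through each book:
  - book 1 (Broken Clocks): author_id=NULL, no match -> dropped
  - book 2 (The Blue Door): author_id=2 -> matches Walker
  - book 3 (Midnight Sun): author_id=1 -> matches Mitchell
  - book 4 (The Old House): author_id=1 -> matches Mitchell
  - book 5 (Northern Lights): author_id=3 -> matches Nelson
  - book 6 (The Long Road): author_id=NULL, no match -> dropped
  - book 7 (Hollow Hills): author_id=3 -> matches Nelson
So 2 of 7 rows are dropped.

SQL:
SELECT a.title, b.name AS author
FROM books a
INNER JOIN authors b ON a.author_id = b.id

Result:
title           | author  
----------------+---------
The Blue Door   | Walker  
Midnight Sun    | Mitchell
The Old House   | Mitchell
Northern Lights | Nelson  
Hollow Hills    | Nelson  


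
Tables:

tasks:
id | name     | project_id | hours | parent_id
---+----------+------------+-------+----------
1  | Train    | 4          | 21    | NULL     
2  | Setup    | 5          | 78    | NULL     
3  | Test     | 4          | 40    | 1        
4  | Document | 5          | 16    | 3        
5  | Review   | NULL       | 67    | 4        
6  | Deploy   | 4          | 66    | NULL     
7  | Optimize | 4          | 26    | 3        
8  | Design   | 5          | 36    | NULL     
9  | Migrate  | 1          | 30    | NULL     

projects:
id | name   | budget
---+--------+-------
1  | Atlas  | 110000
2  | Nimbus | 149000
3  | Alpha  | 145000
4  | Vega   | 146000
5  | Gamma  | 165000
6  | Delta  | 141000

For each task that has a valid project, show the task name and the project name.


INNER JOIN keeps only tasks rows whose project_id matches an id in projects. Walk through each task:
  - task 1 (Train): project_id=4 -> matches Vega
  - task 2 (Setup): project_id=5 -> matches Gamma
  - task 3 (Test): project_id=4 -> matches Vega
  - task 4 (Document): project_id=5 -> matches Gamma
  - task 5 (Review): project_id=NULL, no match -> dropped
  - task 6 (Deploy): project_id=4 -> matches Vega
  - task 7 (Optimize): project_id=4 -> matches Vega
  - task 8 (Design): project_id=5 -> matches Gamma
  - task 9 (Migrate): project_id=1 -> matches Atlas
So 1 of 9 rows is dropped.

SQL:
SELECT a.name, b.name AS project
FROM tasks a
INNER JOIN projects b ON a.project_id = b.id

Result:
name     | project
---------+--------
Train    | Vega   
Setup    | Gamma  
Test     | Vega   
Document | Gamma  
Deploy   | Vega   
Optimize | Vega   
Design   | Gamma  
Migrate  | Atlas  


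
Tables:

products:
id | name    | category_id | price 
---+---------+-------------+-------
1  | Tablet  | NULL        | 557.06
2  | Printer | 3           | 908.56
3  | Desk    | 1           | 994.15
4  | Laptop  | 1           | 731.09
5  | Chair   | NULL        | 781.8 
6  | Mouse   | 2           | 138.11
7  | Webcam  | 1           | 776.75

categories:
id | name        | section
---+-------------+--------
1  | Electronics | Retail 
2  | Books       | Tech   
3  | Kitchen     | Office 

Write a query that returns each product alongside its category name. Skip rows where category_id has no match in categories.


INNER JOIN keeps only products rows whose category_id matches an id in categories. Walk through each product:
  - product 1 (Tablet): category_id=NULL, no match -> dropped
  - product 2 (Printer): category_id=3 -> matches Kitchen
  - product 3 (Desk): category_id=1 -> matches Electronics
  - product 4 (Laptop): category_id=1 -> matches Electronics
  - product 5 (Chair): category_id=NULL, no match -> dropped
  - product 6 (Mouse): category_id=2 -> matches Books
  - product 7 (Webcam): category_id=1 -> matches Electronics
So 2 of 7 rows are dropped.

SQL:
SELECT a.name, b.name AS category
FROM products a
INNER JOIN categories b ON a.category_id = b.id

Result:
name    | category   
--------+------------
Printer | Kitchen    
Desk    | Electronics
Laptop  | Electronics
Mouse   | Books      
Webcam  | Electronics


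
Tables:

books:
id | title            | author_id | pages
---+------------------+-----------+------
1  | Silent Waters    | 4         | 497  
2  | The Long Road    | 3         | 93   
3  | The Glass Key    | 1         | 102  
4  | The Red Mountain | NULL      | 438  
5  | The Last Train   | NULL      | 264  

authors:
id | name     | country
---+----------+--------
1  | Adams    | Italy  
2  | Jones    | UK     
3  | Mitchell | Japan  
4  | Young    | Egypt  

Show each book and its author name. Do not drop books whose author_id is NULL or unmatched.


LEFT JOIN keeps every row from books (the left table); where author_id has no match in authors, the author columns become NULL. Walk through each book:
  - book 1 (Silent Waters): author_id=4 -> matches Young
  - book 2 (The Long Road): author_id=3 -> matches Mitchell
  - book 3 (The Glass Key): author_id=1 -> matches Adams
  - book 4 (The Red Mountain): author_id=NULL, no match -> kept with NULL
  - book 5 (The Last Train): author_id=NULL, no match -> kept with NULL
All 5 rows appear; 2 have NULL author.

SQL:
SELECT a.title, b.name AS author
FROM books a
LEFT JOIN authors b ON a.author_id = b.id

Result:
title            | author  
-----------------+---------
Silent Waters    | Young   
The Long Road    | Mitchell
The Glass Key    | Adams   
The Red Mountain | NULL    
The Last Train   | NULL    


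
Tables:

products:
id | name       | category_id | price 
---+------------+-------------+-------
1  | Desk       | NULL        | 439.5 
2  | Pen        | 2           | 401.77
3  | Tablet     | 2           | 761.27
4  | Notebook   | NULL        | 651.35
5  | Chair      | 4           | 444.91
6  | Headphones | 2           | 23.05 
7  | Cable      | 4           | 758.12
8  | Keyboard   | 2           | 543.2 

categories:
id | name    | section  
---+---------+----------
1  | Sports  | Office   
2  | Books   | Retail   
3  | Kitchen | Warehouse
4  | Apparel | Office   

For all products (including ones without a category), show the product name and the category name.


LEFT JOIN keeps every row from products (the left table); where category_id has no match in categories, the category columns become NULL. Walk through each product:
  - product 1 (Desk): category_id=NULL, no match -> kept with NULL
  - product 2 (Pen): category_id=2 -> matches Books
  - product 3 (Tablet): category_id=2 -> matches Books
  - product 4 (Notebook): category_id=NULL, no match -> kept with NULL
  - product 5 (Chair): category_id=4 -> matches Apparel
  - product 6 (Headphones): category_id=2 -> matches Books
  - product 7 (Cable): category_id=4 -> matches Apparel
  - product 8 (Keyboard): category_id=2 -> matches Books
All 8 rows appear; 2 have NULL category.

SQL:
SELECT a.name, b.name AS category
FROM products a
LEFT JOIN categories b ON a.category_id = b.id

Result:
name       | category
-----------+---------
Desk       | NULL    
Pen        | Books   
Tablet     | Books   
Notebook   | NULL    
Chair      | Apparel 
Headphones | Books   
Cable      | Apparel 
Keyboard   | Books   


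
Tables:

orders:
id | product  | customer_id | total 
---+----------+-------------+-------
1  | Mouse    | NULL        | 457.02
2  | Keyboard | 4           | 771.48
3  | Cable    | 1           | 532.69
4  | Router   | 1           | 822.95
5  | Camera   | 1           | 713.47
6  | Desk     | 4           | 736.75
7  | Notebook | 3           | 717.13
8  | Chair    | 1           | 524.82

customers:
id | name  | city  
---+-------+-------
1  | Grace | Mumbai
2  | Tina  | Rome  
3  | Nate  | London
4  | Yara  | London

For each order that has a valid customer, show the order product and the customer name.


INNER JOIN keeps only orders rows whose customer_id matches an id in customers. Walk through each order:
  - order 1 (Mouse): customer_id=NULL, no match -> dropped
  - order 2 (Keyboard): customer_id=4 -> matches Yara
  - order 3 (Cable): customer_id=1 -> matches Grace
  - order 4 (Router): customer_id=1 -> matches Grace
  - order 5 (Camera): customer_id=1 -> matches Grace
  - order 6 (Desk): customer_id=4 -> matches Yara
  - order 7 (Notebook): customer_id=3 -> matches Nate
  - order 8 (Chair): customer_id=1 -> matches Grace
So 1 of 8 rows is dropped.

SQL:
SELECT a.product, b.name AS customer
FROM orders a
INNER JOIN customers b ON a.customer_id = b.id

Result:
product  | customer
---------+---------
Keyboard | Yara    
Cable    | Grace   
Router   | Grace   
Camera   | Grace   
Desk     | Yara    
Notebook | Nate    
Chair    | Grace   


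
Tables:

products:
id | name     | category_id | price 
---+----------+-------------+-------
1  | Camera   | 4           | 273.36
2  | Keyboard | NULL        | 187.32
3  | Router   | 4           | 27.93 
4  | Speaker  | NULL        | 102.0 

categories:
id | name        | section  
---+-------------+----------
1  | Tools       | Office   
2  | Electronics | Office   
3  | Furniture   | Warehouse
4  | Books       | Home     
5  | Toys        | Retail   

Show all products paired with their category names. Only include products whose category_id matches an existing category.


INNER JOIN keeps only products rows whose category_id matches an id in categories. Walk through each product:
  - product 1 (Camera): category_id=4 -> matches Books
  - product 2 (Keyboard): category_id=NULL, no match -> dropped
  - product 3 (Router): category_id=4 -> matches Books
  - product 4 (Speaker): category_id=NULL, no match -> dropped
So 2 of 4 rows are dropped.

SQL:
SELECT a.name, b.name AS category
FROM products a
INNER JOIN categories b ON a.category_id = b.id

Result:
name   | category
-------+---------
Camera | Books   
Router | Books   


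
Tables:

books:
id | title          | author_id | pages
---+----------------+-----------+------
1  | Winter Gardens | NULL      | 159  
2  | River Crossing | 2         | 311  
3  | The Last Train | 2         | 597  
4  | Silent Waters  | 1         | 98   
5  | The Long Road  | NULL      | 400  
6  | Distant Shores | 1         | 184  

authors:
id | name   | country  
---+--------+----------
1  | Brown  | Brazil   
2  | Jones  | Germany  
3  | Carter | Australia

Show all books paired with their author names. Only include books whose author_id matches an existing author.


INNER JOIN keeps only books rows whose author_id matches an id in authors. Walk through each book:
  - book 1 (Winter Gardens): author_id=NULL, no match -> dropped
  - book 2 (River Crossing): author_id=2 -> matches Jones
  - book 3 (The Last Train): author_id=2 -> matches Jones
  - book 4 (Silent Waters): author_id=1 -> matches Brown
  - book 5 (The Long Road): author_id=NULL, no match -> dropped
  - book 6 (Distant Shores): author_id=1 -> matches Brown
So 2 of 6 rows are dropped.

SQL:
SELECT a.title, b.name AS author
FROM books a
INNER JOIN authors b ON a.author_id = b.id

Result:
title          | author
---------------+-------
River Crossing | Jones 
The Last Train | Jones 
Silent Waters  | Brown 
Distant Shores | Brown 


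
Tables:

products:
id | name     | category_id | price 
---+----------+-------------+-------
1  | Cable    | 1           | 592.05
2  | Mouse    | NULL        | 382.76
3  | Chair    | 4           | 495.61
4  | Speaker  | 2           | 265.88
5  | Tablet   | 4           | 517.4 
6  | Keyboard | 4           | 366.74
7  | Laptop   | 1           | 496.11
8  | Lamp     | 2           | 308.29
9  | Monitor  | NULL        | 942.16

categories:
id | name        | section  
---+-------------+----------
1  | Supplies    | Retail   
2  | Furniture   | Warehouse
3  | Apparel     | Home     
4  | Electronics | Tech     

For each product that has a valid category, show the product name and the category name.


INNER JOIN keeps only products rows whose category_id matches an id in categories. Walk through each product:
  - product 1 (Cable): category_id=1 -> matches Supplies
  - product 2 (Mouse): category_id=NULL, no match -> dropped
  - product 3 (Chair): category_id=4 -> matches Electronics
  - product 4 (Speaker): category_id=2 -> matches Furniture
  - product 5 (Tablet): category_id=4 -> matches Electronics
  - product 6 (Keyboard): category_id=4 -> matches Electronics
  - product 7 (Laptop): category_id=1 -> matches Supplies
  - product 8 (Lamp): category_id=2 -> matches Furniture
  - product 9 (Monitor): category_id=NULL, no match -> dropped
So 2 of 9 rows are dropped.

SQL:
SELECT a.name, b.name AS category
FROM products a
INNER JOIN categories b ON a.category_id = b.id

Result:
name     | category   
---------+------------
Cable    | Supplies   
Chair    | Electronics
Speaker  | Furniture  
Tablet   | Electronics
Keyboard | Electronics
Laptop   | Supplies   
Lamp     | Furniture  


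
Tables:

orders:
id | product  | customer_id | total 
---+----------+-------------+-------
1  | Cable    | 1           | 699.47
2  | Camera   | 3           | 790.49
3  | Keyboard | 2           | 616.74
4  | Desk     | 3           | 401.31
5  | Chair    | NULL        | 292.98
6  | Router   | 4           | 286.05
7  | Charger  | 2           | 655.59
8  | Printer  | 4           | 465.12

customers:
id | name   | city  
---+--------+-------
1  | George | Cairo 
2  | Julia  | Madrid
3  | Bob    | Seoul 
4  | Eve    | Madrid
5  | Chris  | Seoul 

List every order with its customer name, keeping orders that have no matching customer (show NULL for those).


LEFT JOIN keeps every row from orders (the left table); where customer_id has no match in customers, the customer columns become NULL. Walk through each order:
  - order 1 (Cable): customer_id=1 -> matches George
  - order 2 (Camera): customer_id=3 -> matches Bob
  - order 3 (Keyboard): customer_id=2 -> matches Julia
  - order 4 (Desk): customer_id=3 -> matches Bob
  - order 5 (Chair): customer_id=NULL, no match -> kept with NULL
  - order 6 (Router): customer_id=4 -> matches Eve
  - order 7 (Charger): customer_id=2 -> matches Julia
  - order 8 (Printer): customer_id=4 -> matches Eve
All 8 rows appear; 1 has NULL customer.

SQL:
SELECT a.product, b.name AS customer
FROM orders a
LEFT JOIN customers b ON a.customer_id = b.id

Result:
product  | customer
---------+---------
Cable    | George  
Camera   | Bob     
Keyboard | Julia   
Desk     | Bob     
Chair    | NULL    
Router   | Eve     
Charger  | Julia   
Printer  | Eve     


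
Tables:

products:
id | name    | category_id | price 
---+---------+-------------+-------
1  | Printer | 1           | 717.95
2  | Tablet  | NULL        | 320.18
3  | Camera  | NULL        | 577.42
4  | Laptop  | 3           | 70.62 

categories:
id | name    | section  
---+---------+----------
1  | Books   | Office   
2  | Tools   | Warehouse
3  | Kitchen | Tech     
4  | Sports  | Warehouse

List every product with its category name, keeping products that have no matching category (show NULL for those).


LEFT JOIN keeps every row from products (the left table); where category_id has no match in categories, the category columns become NULL. Walk through each product:
  - product 1 (Printer): category_id=1 -> matches Books
  - product 2 (Tablet): category_id=NULL, no match -> kept with NULL
  - product 3 (Camera): category_id=NULL, no match -> kept with NULL
  - product 4 (Laptop): category_id=3 -> matches Kitchen
All 4 rows appear; 2 have NULL category.

SQL:
SELECT a.name, b.name AS category
FROM products a
LEFT JOIN categories b ON a.category_id = b.id

Result:
name    | category
--------+---------
Printer | Books   
Tablet  | NULL    
Camera  | NULL    
Laptop  | Kitchen 


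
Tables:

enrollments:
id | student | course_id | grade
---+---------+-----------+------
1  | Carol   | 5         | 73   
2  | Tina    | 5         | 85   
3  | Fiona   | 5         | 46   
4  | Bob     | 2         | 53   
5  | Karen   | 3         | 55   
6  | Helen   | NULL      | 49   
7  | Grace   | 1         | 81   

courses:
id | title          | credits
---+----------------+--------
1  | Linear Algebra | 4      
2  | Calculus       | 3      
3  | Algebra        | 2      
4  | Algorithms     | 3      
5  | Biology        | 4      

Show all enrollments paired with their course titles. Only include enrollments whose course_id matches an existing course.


INNER JOIN keeps only enrollments rows whose course_id matches an id in courses. Walk through each enrollment:
  - enrollment 1 (Carol): course_id=5 -> matches Biology
  - enrollment 2 (Tina): course_id=5 -> matches Biology
  - enrollment 3 (Fiona): course_id=5 -> matches Biology
  - enrollment 4 (Bob): course_id=2 -> matches Calculus
  - enrollment 5 (Karen): course_id=3 -> matches Algebra
  - enrollment 6 (Helen): course_id=NULL, no match -> dropped
  - enrollment 7 (Grace): course_id=1 -> matches Linear Algebra
So 1 of 7 rows is dropped.

SQL:
SELECT a.student, b.title AS course
FROM enrollments a
INNER JOIN courses b ON a.course_id = b.id

Result:
student | course        
--------+---------------
Carol   | Biology       
Tina    | Biology       
Fiona   | Biology       
Bob     | Calculus      
Karen   | Algebra       
Grace   | Linear Algebra


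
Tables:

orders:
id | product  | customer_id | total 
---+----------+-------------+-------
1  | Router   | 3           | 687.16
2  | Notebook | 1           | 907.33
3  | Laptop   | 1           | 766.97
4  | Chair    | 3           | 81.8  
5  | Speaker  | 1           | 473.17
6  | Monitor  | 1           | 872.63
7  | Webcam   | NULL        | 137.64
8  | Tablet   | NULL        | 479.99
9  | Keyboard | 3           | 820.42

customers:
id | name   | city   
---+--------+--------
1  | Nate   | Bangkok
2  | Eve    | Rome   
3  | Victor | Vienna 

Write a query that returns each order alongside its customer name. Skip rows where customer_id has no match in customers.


INNER JOIN keeps only orders rows whose customer_id matches an id in customers. Walk through each order:
  - order 1 (Router): customer_id=3 -> matches Victor
  - order 2 (Notebook): customer_id=1 -> matches Nate
  - order 3 (Laptop): customer_id=1 -> matches Nate
  - order 4 (Chair): customer_id=3 -> matches Victor
  - order 5 (Speaker): customer_id=1 -> matches Nate
  - order 6 (Monitor): customer_id=1 -> matches Nate
  - order 7 (Webcam): customer_id=NULL, no match -> dropped
  - order 8 (Tablet): customer_id=NULL, no match -> dropped
  - order 9 (Keyboard): customer_id=3 -> matches Victor
So 2 of 9 rows are dropped.

SQL:
SELECT a.product, b.name AS customer
FROM orders a
INNER JOIN customers b ON a.customer_id = b.id

Result:
product  | customer
---------+---------
Router   | Victor  
Notebook | Nate    
Laptop   | Nate    
Chair    | Victor  
Speaker  | Nate    
Monitor  | Nate    
Keyboard | Victor  


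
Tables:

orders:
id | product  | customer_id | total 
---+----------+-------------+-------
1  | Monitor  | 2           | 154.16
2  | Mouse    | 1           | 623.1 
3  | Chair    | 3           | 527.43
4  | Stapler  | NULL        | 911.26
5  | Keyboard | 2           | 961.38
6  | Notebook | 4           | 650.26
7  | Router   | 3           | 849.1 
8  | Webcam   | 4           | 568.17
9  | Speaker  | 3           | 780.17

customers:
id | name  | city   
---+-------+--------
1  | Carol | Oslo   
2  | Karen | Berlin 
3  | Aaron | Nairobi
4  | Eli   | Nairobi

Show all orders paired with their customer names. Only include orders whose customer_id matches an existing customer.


INNER JOIN keeps only orders rows whose customer_id matches an id in customers. Walk through each order:
  - order 1 (Monitor): customer_id=2 -> matches Karen
  - order 2 (Mouse): customer_id=1 -> matches Carol
  - order 3 (Chair): customer_id=3 -> matches Aaron
  - order 4 (Stapler): customer_id=NULL, no match -> dropped
  - order 5 (Keyboard): customer_id=2 -> matches Karen
  - order 6 (Notebook): customer_id=4 -> matches Eli
  - order 7 (Router): customer_id=3 -> matches Aaron
  - order 8 (Webcam): customer_id=4 -> matches Eli
  - order 9 (Speaker): customer_id=3 -> matches Aaron
So 1 of 9 rows is dropped.

SQL:
SELECT a.product, b.name AS customer
FROM orders a
INNER JOIN customers b ON a.customer_id = b.id

Result:
product  | customer
---------+---------
Monitor  | Karen   
Mouse    | Carol   
Chair    | Aaron   
Keyboard | Karen   
Notebook | Eli     
Router   | Aaron   
Webcam   | Eli     
Speaker  | Aaron   


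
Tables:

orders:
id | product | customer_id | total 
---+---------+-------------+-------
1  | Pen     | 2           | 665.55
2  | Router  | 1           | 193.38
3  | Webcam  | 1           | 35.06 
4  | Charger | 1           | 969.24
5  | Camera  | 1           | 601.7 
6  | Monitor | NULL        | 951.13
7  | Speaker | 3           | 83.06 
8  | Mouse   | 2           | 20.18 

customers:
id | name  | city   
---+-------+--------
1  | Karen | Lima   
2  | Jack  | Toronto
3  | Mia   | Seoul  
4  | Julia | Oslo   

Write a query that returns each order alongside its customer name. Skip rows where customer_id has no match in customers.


INNER JOIN keeps only orders rows whose customer_id matches an id in customers. Walk through each order:
  - order 1 (Pen): customer_id=2 -> matches Jack
  - order 2 (Router): customer_id=1 -> matches Karen
  - order 3 (Webcam): customer_id=1 -> matches Karen
  - order 4 (Charger): customer_id=1 -> matches Karen
  - order 5 (Camera): customer_id=1 -> matches Karen
  - order 6 (Monitor): customer_id=NULL, no match -> dropped
  - order 7 (Speaker): customer_id=3 -> matches Mia
  - order 8 (Mouse): customer_id=2 -> matches Jack
So 1 of 8 rows is dropped.

SQL:
SELECT a.product, b.name AS customer
FROM orders a
INNER JOIN customers b ON a.customer_id = b.id

Result:
product | customer
--------+---------
Pen     | Jack    
Router  | Karen   
Webcam  | Karen   
Charger | Karen   
Camera  | Karen   
Speaker | Mia     
Mouse   | Jack    


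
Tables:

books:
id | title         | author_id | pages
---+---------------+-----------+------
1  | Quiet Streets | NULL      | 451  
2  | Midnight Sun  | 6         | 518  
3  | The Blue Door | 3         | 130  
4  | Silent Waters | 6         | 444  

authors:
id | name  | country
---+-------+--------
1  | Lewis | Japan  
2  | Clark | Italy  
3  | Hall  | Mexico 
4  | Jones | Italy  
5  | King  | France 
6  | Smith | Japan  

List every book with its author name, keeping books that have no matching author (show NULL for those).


LEFT JOIN keeps every row from books (the left table); where author_id has no match in authors, the author columns become NULL. Walk through each book:
  - book 1 (Quiet Streets): author_id=NULL, no match -> kept with NULL
  - book 2 (Midnight Sun): author_id=6 -> matches Smith
  - book 3 (The Blue Door): author_id=3 -> matches Hall
  - book 4 (Silent Waters): author_id=6 -> matches Smith
All 4 rows appear; 1 has NULL author.

SQL:
SELECT a.title, b.name AS author
FROM books a
LEFT JOIN authors b ON a.author_id = b.id

Result:
title         | author
--------------+-------
Quiet Streets | NULL  
Midnight Sun  | Smith 
The Blue Door | Hall  
Silent Waters | Smith 
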